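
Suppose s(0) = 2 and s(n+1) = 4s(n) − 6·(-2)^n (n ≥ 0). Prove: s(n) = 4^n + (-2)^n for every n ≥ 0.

Base case: s(0) = 2, and 4^0 + (-2)^0 = 1 + 1 = 2.
Assume s(k) = 4^k + (-2)^k for some k ≥ 0.
Then s(k+1) = 4s(k) − 6·(-2)^k = 4·(4^k + (-2)^k) − 6·(-2)^k = 4^{k+1} + 4·(-2)^k − 6·(-2)^k = 4^{k+1} − 2·(-2)^k = 4^{k+1} + (-2)^{k+1}.
By induction, s(n) = 4^n + (-2)^n for all n ≥ 0.

s(n) = 4^n + (-2)^n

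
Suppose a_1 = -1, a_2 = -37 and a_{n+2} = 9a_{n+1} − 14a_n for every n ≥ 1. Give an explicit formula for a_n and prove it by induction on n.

Claim: a_n = 3·2^n − 7^n.

Base cases: a_1 = -1 and 3·2^1 − 7^1 = -1; a_2 = -37 and 3·2^2 − 7^2 = -37.
Assume a_j = 3·2^j − 7^j for all 1 ≤ j ≤ r, where r ≥ 2.
Then a_{r+1} = 9a_r − 14a_{r−1} = 9·(3·2^r − 7^r) − 14·(3·2^{r−1} − 7^{r−1}) = 3·(9·2 − 14)2^{r−1} − (9·7 − 14)7^{r−1} = 12·2^{r−1} − 49·7^{r−1} = 3·2^{r+1} − 7^{r+1}.
Hence a_n = 3·2^n − 7^n for every n ≥ 1, by strong induction.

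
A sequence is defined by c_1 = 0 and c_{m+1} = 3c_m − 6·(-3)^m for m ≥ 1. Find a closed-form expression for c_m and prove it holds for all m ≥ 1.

Claim: c_m = 3^m + (-3)^m.

Base case: c_1 = 0, and 3^1 + (-3)^1 = 3 − 3 = 0.
Assume c_j = 3^j + (-3)^j for some j ≥ 1.
Then c_{j+1} = 3c_j − 6·(-3)^j = 3·(3^j + (-3)^j) − 6·(-3)^j = 3^{j+1} + 3·(-3)^j − 6·(-3)^j = 3^{j+1} − 3·(-3)^j = 3^{j+1} + (-3)^{j+1}.
Hence c_m = 3^m + (-3)^m for every m ≥ 1, by induction.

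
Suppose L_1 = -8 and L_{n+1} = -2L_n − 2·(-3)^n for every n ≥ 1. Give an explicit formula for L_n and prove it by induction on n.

Claim: L_n = (-2)^n + 2·(-3)^n.

Base case: L_1 = -8, and (-2)^1 + 2·(-3)^1 = -2 − 6 = -8.
Assume L_r = (-2)^r + 2·(-3)^r for some r ≥ 1.
Then L_{r+1} = -2L_r − 2·(-3)^r = -2·((-2)^r + 2·(-3)^r) − 2·(-3)^r = (-2)^{r+1} − 4·(-3)^r − 2·(-3)^r = (-2)^{r+1} − 6·(-3)^r = (-2)^{r+1} + 2·(-3)^{r+1}.
Hence L_n = (-2)^n + 2·(-3)^n for every n ≥ 1, by induction.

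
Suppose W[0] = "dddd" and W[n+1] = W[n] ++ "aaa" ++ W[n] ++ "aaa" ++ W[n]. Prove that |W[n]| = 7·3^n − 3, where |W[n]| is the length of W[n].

Base case: |W[0]| = 4, and 7·3^0 − 3 = 4.
Assume |W[m]| = 7·3^m − 3.
Then |W[m+1]| = 3|W[m]| + 6 = 3(7·3^m − 3) + 6 = 7·3^{m+1} − 9 + 6 = 7·3^{m+1} − 3.
By induction, |W[n]| = 7·3^n − 3 for all n ≥ 0.

|W[n]| = 7·3^n − 3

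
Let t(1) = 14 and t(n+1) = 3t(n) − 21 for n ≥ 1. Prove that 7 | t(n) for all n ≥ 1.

Base case: t(1) = 14 = 7·2, so 7 | t(1).
Assume 7 | t(j), so t(j) = 7s for some integer s.
Then t(j+1) = 3t(j) − 21 = 3·(7s) − 21 = 7(3s − 3), so 7 | t(j+1).
So the property holds for j+1, and by induction 7 | t(n) for all n ≥ 1.

7 | t(n)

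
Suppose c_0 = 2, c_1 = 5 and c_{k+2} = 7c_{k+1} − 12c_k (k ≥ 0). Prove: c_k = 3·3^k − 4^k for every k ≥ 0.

Base cases: c_0 = 2 and 3·3^0 − 4^0 = 2; c_1 = 5 and 3·3^1 − 4^1 = 5.
Assume c_i = 3·3^i − 4^i for all 0 ≤ i ≤ j, where j ≥ 1.
Then c_{j+1} = 7c_j − 12c_{j−1} = 7·(3·3^j − 4^j) − 12·(3·3^{j−1} − 4^{j−1}) = 3·(7·3 − 12)3^{j−1} − (7·4 − 12)4^{j−1} = 27·3^{j−1} − 16·4^{j−1} = 3·3^{j+1} − 4^{j+1}.
So the formula holds for j+1, and by strong induction c_k = 3·3^k − 4^k for all k ≥ 0.

c_k = 3·3^k − 4^k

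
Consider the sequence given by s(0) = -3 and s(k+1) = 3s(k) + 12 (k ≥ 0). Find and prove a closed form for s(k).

Claim: s(k) = 3^{k+1} − 6.

Base case: s(0) = -3, and 3^{0+1} − 6 = 3 − 6 = -3.
Assume s(r) = 3^{r+1} − 6 for some r ≥ 0.
Then s(r+1) = 3s(r) + 12 = 3·(3^{r+1} − 6) + 12 = 3^{r+2} − 18 + 12 = 3^{r+2} − 6.
So the formula holds for r+1, and by induction s(k) = 3^{k+1} − 6 for all k ≥ 0.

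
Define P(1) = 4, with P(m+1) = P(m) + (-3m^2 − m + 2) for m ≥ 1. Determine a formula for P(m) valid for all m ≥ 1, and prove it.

Claim: P(m) = -m^3 + m^2 + 2m + 2.

Base case: P(1) = 4, and -1^3 + 1^2 + 2·1 + 2 = 4.
Assume P(r) = -r^3 + r^2 + 2r + 2.
Then P(r+1) = P(r) + (-3r^2 − r + 2) = (-r^3 + r^2 + 2r + 2) + (-3r^2 − r + 2) = -r^3 − 2r^2 + r + 4,
and -(r+1)^3 + (r+1)^2 + 2·(r+1) + 2 = -r^3 − 2r^2 + r + 4.
This completes the inductive step, so P(m) = -m^3 + m^2 + 2m + 2 for all m ≥ 1.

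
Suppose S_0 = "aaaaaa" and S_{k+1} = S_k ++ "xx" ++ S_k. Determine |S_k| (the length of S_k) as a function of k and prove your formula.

Claim: |S_k| = 2^{k+3} − 2.

Base case: |S_0| = 6, and 2^{0+3} − 2 = 6.
Assume |S_r| = 2^{r+3} − 2.
Then |S_{r+1}| = |S_r| + 2 + |S_r| = 2|S_r| + 2 = 2(2^{r+3} − 2) + 2 = 2^{r+1+3} − 4 + 2 = 2^{r+1+3} − 2.
This completes the inductive step, so |S_k| = 2^{k+3} − 2 for all k ≥ 0.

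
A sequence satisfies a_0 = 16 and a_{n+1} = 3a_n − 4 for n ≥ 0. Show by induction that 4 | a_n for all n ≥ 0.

Base case: a_0 = 16 = 4·4, so 4 | a_0.
Assume 4 | a_j, so a_j = 4t for some integer t.
Then a_{j+1} = 3a_j − 4 = 3·(4t) − 4 = 4(3t − 1), so 4 | a_{j+1}.
Hence 4 | a_n for every n ≥ 0, by induction.

4 | a_n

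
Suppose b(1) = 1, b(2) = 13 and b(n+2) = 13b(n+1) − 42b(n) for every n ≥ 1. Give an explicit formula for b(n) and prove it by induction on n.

Claim: b(n) = -6^n + 7^n.

Base cases: b(1) = 1 and -6^1 + 7^1 = 1; b(2) = 13 and -6^2 + 7^2 = 13.
Assume b(j) = -6^j + 7^j for all 1 ≤ j ≤ m, where m ≥ 2.
Then b(m+1) = 13b(m) − 42b(m−1) = 13·(-6^m + 7^m) − 42·(-6^{m−1} + 7^{m−1}) = -(13·6 − 42)6^{m−1} + (13·7 − 42)7^{m−1} = -36·6^{m−1} + 49·7^{m−1} = -6^{m+1} + 7^{m+1}.
So the formula holds for m+1, and by strong induction b(n) = -6^n + 7^n for all n ≥ 1.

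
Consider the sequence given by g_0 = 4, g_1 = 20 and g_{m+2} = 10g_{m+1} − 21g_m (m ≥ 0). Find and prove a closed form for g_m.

Claim: g_m = 2·7^m + 2·3^m.

Base cases: g_0 = 4 and 2·7^0 + 2·3^0 = 4; g_1 = 20 and 2·7^1 + 2·3^1 = 20.
Assume g_j = 2·7^j + 2·3^j for all 0 ≤ j ≤ r, where r ≥ 1.
Then g_{r+1} = 10g_r − 21g_{r−1} = 10·(2·7^r + 2·3^r) − 21·(2·7^{r−1} + 2·3^{r−1}) = 2·(10·7 − 21)7^{r−1} + 2·(10·3 − 21)3^{r−1} = 98·7^{r−1} + 18·3^{r−1} = 2·7^{r+1} + 2·3^{r+1}.
This completes the inductive step, so g_m = 2·7^m + 2·3^m for all m ≥ 0.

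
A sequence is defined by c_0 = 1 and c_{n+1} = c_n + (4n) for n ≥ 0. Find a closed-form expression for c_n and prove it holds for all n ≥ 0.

Claim: c_n = 2n^2 − 2n + 1.

Base case: c_0 = 1, and 2·0^2 − 2·0 + 1 = 1.
Assume c_k = 2k^2 − 2k + 1.
Then c_{k+1} = c_k + (4k) = (2k^2 − 2k + 1) + (4k) = 2k^2 + 2k + 1,
and 2·(k+1)^2 − 2·(k+1) + 1 = 2k^2 + 2k + 1.
This completes the inductive step, so c_n = 2n^2 − 2n + 1 for all n ≥ 0.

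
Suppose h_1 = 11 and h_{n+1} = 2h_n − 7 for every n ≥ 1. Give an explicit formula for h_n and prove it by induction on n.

Claim: h_n = 2^{n+1} + 7.

Base case: h_1 = 11, and 2^{1+1} + 7 = 4 + 7 = 11.
Assume h_m = 2^{m+1} + 7 for some m ≥ 1.
Then h_{m+1} = 2h_m − 7 = 2·(2^{m+1} + 7) − 7 = 2^{m+2} + 14 − 7 = 2^{m+2} + 7.
Hence h_n = 2^{n+1} + 7 for every n ≥ 1, by induction.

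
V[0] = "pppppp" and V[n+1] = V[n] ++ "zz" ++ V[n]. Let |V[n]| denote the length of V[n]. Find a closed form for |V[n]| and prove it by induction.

Claim: |V[n]| = 2^{n+3} − 2.

Base case: |V[0]| = 6, and 2^{0+3} − 2 = 6.
Assume |V[k]| = 2^{k+3} − 2.
Then |V[k+1]| = |V[k]| + 2 + |V[k]| = 2|V[k]| + 2 = 2(2^{k+3} − 2) + 2 = 2^{k+1+3} − 4 + 2 = 2^{k+1+3} − 2.
This completes the inductive step, so |V[n]| = 2^{n+3} − 2 for all n ≥ 0.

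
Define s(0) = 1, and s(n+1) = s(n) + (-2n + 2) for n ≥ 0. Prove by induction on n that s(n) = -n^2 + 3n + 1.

Base case: s(0) = 1, and -0^2 + 3·0 + 1 = 1.
Assume s(k) = -k^2 + 3k + 1.
Then s(k+1) = s(k) + (-2k + 2) = (-k^2 + 3k + 1) + (-2k + 2) = -k^2 + k + 3,
and -(k+1)^2 + 3·(k+1) + 1 = -k^2 + k + 3.
Hence s(n) = -n^2 + 3n + 1 for every n ≥ 0, by induction.

s(n) = -n^2 + 3n + 1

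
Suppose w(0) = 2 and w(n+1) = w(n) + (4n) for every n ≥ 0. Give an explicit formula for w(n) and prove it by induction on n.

Claim: w(n) = 2n^2 − 2n + 2.

Base case: w(0) = 2, and 2·0^2 − 2·0 + 2 = 2.
Assume w(m) = 2m^2 − 2m + 2.
Then w(m+1) = w(m) + (4m) = (2m^2 − 2m + 2) + (4m) = 2m^2 + 2m + 2,
and 2·(m+1)^2 − 2·(m+1) + 2 = 2m^2 + 2m + 2.
This completes the inductive step, so w(n) = 2n^2 − 2n + 2 for all n ≥ 0.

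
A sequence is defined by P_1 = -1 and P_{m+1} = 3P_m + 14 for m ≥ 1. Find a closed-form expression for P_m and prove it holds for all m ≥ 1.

Claim: P_m = 2·3^m − 7.

Base case: P_1 = -1, and 2·3^1 − 7 = 6 − 7 = -1.
Assume P_k = 2·3^k − 7 for some k ≥ 1.
Then P_{k+1} = 3P_k + 14 = 3·(2·3^k − 7) + 14 = 6·3^k − 21 + 14 = 2·3^{k+1} − 7.
By induction, P_m = 2·3^m − 7 for all m ≥ 1.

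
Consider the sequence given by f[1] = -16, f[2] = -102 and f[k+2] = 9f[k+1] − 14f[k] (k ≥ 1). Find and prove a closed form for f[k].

Claim: f[k] = -2^k − 2·7^k.

Base cases: f[1] = -16 and -2^1 − 2·7^1 = -16; f[2] = -102 and -2^2 − 2·7^2 = -102.
Assume f[j] = -2^j − 2·7^j for all 1 ≤ j ≤ m, where m ≥ 2.
Then f[m+1] = 9f[m] − 14f[m−1] = 9·(-2^m − 2·7^m) − 14·(-2^{m−1} − 2·7^{m−1}) = -(9·2 − 14)2^{m−1} − 2·(9·7 − 14)7^{m−1} = -4·2^{m−1} − 98·7^{m−1} = -2^{m+1} − 2·7^{m+1}.
By strong induction, f[k] = -2^k − 2·7^k for all k ≥ 1.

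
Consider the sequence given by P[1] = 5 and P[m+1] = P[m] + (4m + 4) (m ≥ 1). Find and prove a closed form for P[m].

Claim: P[m] = 2m^2 + 2m + 1.

Base case: P[1] = 5, and 2·1^2 + 2·1 + 1 = 5.
Assume P[k] = 2k^2 + 2k + 1.
Then P[k+1] = P[k] + (4k + 4) = (2k^2 + 2k + 1) + (4k + 4) = 2k^2 + 6k + 5,
and 2·(k+1)^2 + 2·(k+1) + 1 = 2k^2 + 6k + 5.
Hence P[m] = 2m^2 + 2m + 1 for every m ≥ 1, by induction.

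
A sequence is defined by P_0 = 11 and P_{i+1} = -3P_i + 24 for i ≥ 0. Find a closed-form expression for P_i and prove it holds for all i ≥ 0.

Claim: P_i = 5·(-3)^i + 6.

Base case: P_0 = 11, and 5·(-3)^0 + 6 = 5 + 6 = 11.
Assume P_r = 5·(-3)^r + 6 for some r ≥ 0.
Then P_{r+1} = -3P_r + 24 = -3·(5·(-3)^r + 6) + 24 = -15·(-3)^r − 18 + 24 = 5·(-3)^{r+1} + 6.
This completes the inductive step, so P_i = 5·(-3)^i + 6 for all i ≥ 0.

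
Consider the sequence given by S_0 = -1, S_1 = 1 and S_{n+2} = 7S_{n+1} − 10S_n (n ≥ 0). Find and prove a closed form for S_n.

Claim: S_n = 5^n − 2·2^n.

Base cases: S_0 = -1 and 5^0 − 2·2^0 = -1; S_1 = 1 and 5^1 − 2·2^1 = 1.
Assume S_j = 5^j − 2·2^j for all 0 ≤ j ≤ m, where m ≥ 1.
Then S_{m+1} = 7S_m − 10S_{m−1} = 7·(5^m − 2·2^m) − 10·(5^{m−1} − 2·2^{m−1}) = (7·5 − 10)5^{m−1} − 2·(7·2 − 10)2^{m−1} = 25·5^{m−1} − 8·2^{m−1} = 5^{m+1} − 2·2^{m+1}.
So the formula holds for m+1, and by strong induction S_n = 5^n − 2·2^n for all n ≥ 0.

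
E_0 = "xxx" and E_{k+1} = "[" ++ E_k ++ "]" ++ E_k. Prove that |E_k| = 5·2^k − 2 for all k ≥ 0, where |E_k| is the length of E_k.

Base case: |E_0| = 3, and 5·2^0 − 2 = 3.
Assume |E_m| = 5·2^m − 2.
Then |E_{m+1}| = 1 + |E_m| + 1 + |E_m| = 2|E_m| + 2 = 2(5·2^m − 2) + 2 = 5·2^{m+1} − 4 + 2 = 5·2^{m+1} − 2.
By induction, |E_k| = 5·2^k − 2 for all k ≥ 0.

|E_k| = 5·2^k − 2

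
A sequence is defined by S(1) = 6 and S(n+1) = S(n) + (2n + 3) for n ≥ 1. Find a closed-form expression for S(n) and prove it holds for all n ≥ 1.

Claim: S(n) = n^2 + 2n + 3.

Base case: S(1) = 6, and 1^2 + 2·1 + 3 = 6.
Assume S(r) = r^2 + 2r + 3.
Then S(r+1) = S(r) + (2r + 3) = (r^2 + 2r + 3) + (2r + 3) = r^2 + 4r + 6,
and (r+1)^2 + 2·(r+1) + 3 = r^2 + 4r + 6.
This completes the inductive step, so S(n) = n^2 + 2n + 3 for all n ≥ 1.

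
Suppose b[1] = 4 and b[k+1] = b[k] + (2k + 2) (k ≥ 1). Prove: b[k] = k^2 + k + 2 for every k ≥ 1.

Base case: b[1] = 4, and 1^2 + 1 + 2 = 4.
Assume b[r] = r^2 + r + 2.
Then b[r+1] = b[r] + (2r + 2) = (r^2 + r + 2) + (2r + 2) = r^2 + 3r + 4,
and (r+1)^2 + (r+1) + 2 = r^2 + 3r + 4.
By induction, b[k] = k^2 + k + 2 for all k ≥ 1.

b[k] = k^2 + k + 2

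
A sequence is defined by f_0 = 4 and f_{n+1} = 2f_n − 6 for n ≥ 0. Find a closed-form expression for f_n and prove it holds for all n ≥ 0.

Claim: f_n = -2^{n+1} + 6.

Base case: f_0 = 4, and -2^{0+1} + 6 = -2 + 6 = 4.
Assume f_j = -2^{j+1} + 6 for some j ≥ 0.
Then f_{j+1} = 2f_j − 6 = 2·(-2^{j+1} + 6) − 6 = -2^{j+2} + 12 − 6 = -2^{j+2} + 6.
By induction, f_n = -2^{n+1} + 6 for all n ≥ 0.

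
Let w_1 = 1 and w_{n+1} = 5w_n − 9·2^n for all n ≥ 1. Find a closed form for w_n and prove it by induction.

Claim: w_n = -5^n + 3·2^n.

Base case: w_1 = 1, and -5^1 + 3·2^1 = -5 + 6 = 1.
Assume w_r = -5^r + 3·2^r for some r ≥ 1.
Then w_{r+1} = 5w_r − 9·2^r = 5·(-5^r + 3·2^r) − 9·2^r = -5^{r+1} + 15·2^r − 9·2^r = -5^{r+1} + 6·2^r = -5^{r+1} + 3·2^{r+1}.
Hence w_n = -5^n + 3·2^n for every n ≥ 1, by induction.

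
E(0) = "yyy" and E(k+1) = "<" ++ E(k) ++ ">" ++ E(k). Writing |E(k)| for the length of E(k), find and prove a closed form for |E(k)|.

Claim: |E(k)| = 5·2^k − 2.

Base case: |E(0)| = 3, and 5·2^0 − 2 = 3.
Assume |E(m)| = 5·2^m − 2.
Then |E(m+1)| = 1 + |E(m)| + 1 + |E(m)| = 2|E(m)| + 2 = 2(5·2^m − 2) + 2 = 5·2^{m+1} − 4 + 2 = 5·2^{m+1} − 2.
This completes the inductive step, so |E(k)| = 5·2^k − 2 for all k ≥ 0.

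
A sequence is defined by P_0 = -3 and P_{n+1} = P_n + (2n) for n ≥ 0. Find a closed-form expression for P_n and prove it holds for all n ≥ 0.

Claim: P_n = n^2 − n − 3.

Base case: P_0 = -3, and 0^2 − 0 − 3 = -3.
Assume P_r = r^2 − r − 3.
Then P_{r+1} = P_r + (2r) = (r^2 − r − 3) + (2r) = r^2 + r − 3,
and (r+1)^2 − (r+1) − 3 = r^2 + r − 3.
This completes the inductive step, so P_n = n^2 − n − 3 for all n ≥ 0.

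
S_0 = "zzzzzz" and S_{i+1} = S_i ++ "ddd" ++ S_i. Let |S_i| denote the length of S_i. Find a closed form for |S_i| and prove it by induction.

Claim: |S_i| = 9·2^i − 3.

Base case: |S_0| = 6, and 9·2^0 − 3 = 6.
Assume |S_j| = 9·2^j − 3.
Then |S_{j+1}| = |S_j| + 3 + |S_j| = 2|S_j| + 3 = 2(9·2^j − 3) + 3 = 9·2^{j+1} − 6 + 3 = 9·2^{j+1} − 3.
This completes the inductive step, so |S_i| = 9·2^i − 3 for all i ≥ 0.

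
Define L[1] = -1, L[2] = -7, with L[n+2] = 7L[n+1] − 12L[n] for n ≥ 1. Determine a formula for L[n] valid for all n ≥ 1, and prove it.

Claim: L[n] = -4^n + 3^n.

Base cases: L[1] = -1 and -4^1 + 3^1 = -1; L[2] = -7 and -4^2 + 3^2 = -7.
Assume L[j] = -4^j + 3^j for all 1 ≤ j ≤ r, where r ≥ 2.
Then L[r+1] = 7L[r] − 12L[r−1] = 7·(-4^r + 3^r) − 12·(-4^{r−1} + 3^{r−1}) = -(7·4 − 12)4^{r−1} + (7·3 − 12)3^{r−1} = -16·4^{r−1} + 9·3^{r−1} = -4^{r+1} + 3^{r+1}.
This completes the inductive step, so L[n] = -4^n + 3^n for all n ≥ 1.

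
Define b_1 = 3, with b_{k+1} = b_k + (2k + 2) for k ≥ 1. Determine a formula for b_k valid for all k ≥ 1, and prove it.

Claim: b_k = k^2 + k + 1.

Base case: b_1 = 3, and 1^2 + 1 + 1 = 3.
Assume b_j = j^2 + j + 1.
Then b_{j+1} = b_j + (2j + 2) = (j^2 + j + 1) + (2j + 2) = j^2 + 3j + 3,
and (j+1)^2 + (j+1) + 1 = j^2 + 3j + 3.
This completes the inductive step, so b_k = k^2 + k + 1 for all k ≥ 1.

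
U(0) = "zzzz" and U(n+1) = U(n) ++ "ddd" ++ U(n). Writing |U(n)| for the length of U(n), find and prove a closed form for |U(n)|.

Claim: |U(n)| = 7·2^n − 3.

Base case: |U(0)| = 4, and 7·2^0 − 3 = 4.
Assume |U(k)| = 7·2^k − 3.
Then |U(k+1)| = |U(k)| + 3 + |U(k)| = 2|U(k)| + 3 = 2(7·2^k − 3) + 3 = 7·2^{k+1} − 6 + 3 = 7·2^{k+1} − 3.
Hence |U(n)| = 7·2^n − 3 for every n ≥ 0, by induction.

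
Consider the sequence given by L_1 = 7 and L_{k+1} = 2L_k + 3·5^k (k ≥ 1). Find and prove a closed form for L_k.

Claim: L_k = 2^k + 5^k.

Base case: L_1 = 7, and 2^1 + 5^1 = 2 + 5 = 7.
Assume L_m = 2^m + 5^m for some m ≥ 1.
Then L_{m+1} = 2L_m + 3·5^m = 2·(2^m + 5^m) + 3·5^m = 2^{m+1} + 2·5^m + 3·5^m = 2^{m+1} + 5·5^m = 2^{m+1} + 5^{m+1}.
This completes the inductive step, so L_k = 2^k + 5^k for all k ≥ 1.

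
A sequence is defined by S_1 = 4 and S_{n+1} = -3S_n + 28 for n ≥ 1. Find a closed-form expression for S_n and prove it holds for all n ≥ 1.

Claim: S_n = (-3)^n + 7.

Base case: S_1 = 4, and (-3)^1 + 7 = -3 + 7 = 4.
Assume S_k = (-3)^k + 7 for some k ≥ 1.
Then S_{k+1} = -3S_k + 28 = -3·((-3)^k + 7) + 28 = -3·(-3)^k − 21 + 28 = (-3)^{k+1} + 7.
So the formula holds for k+1, and by induction S_n = (-3)^n + 7 for all n ≥ 1.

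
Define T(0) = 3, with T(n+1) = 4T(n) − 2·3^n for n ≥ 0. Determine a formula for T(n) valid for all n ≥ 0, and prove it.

Claim: T(n) = 4^n + 2·3^n.

Base case: T(0) = 3, and 4^0 + 2·3^0 = 1 + 2 = 3.
Assume T(j) = 4^j + 2·3^j for some j ≥ 0.
Then T(j+1) = 4T(j) − 2·3^j = 4·(4^j + 2·3^j) − 2·3^j = 4^{j+1} + 8·3^j − 2·3^j = 4^{j+1} + 6·3^j = 4^{j+1} + 2·3^{j+1}.
This completes the inductive step, so T(n) = 4^n + 2·3^n for all n ≥ 0.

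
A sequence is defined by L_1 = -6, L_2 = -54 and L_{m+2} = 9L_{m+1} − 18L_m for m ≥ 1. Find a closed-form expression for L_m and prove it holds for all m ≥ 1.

Claim: L_m = 2·3^m − 2·6^m.

Base cases: L_1 = -6 and 2·3^1 − 2·6^1 = -6; L_2 = -54 and 2·3^2 − 2·6^2 = -54.
Assume L_j = 2·3^j − 2·6^j for all 1 ≤ j ≤ k, where k ≥ 2.
Then L_{k+1} = 9L_k − 18L_{k−1} = 9·(2·3^k − 2·6^k) − 18·(2·3^{k−1} − 2·6^{k−1}) = 2·(9·3 − 18)3^{k−1} − 2·(9·6 − 18)6^{k−1} = 18·3^{k−1} − 72·6^{k−1} = 2·3^{k+1} − 2·6^{k+1}.
This completes the inductive step, so L_m = 2·3^m − 2·6^m for all m ≥ 1.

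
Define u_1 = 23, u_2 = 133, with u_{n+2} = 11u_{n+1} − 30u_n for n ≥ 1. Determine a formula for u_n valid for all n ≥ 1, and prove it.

Claim: u_n = 3·6^n + 5^n.

Base cases: u_1 = 23 and 3·6^1 + 5^1 = 23; u_2 = 133 and 3·6^2 + 5^2 = 133.
Assume u_j = 3·6^j + 5^j for all 1 ≤ j ≤ r, where r ≥ 2.
Then u_{r+1} = 11u_r − 30u_{r−1} = 11·(3·6^r + 5^r) − 30·(3·6^{r−1} + 5^{r−1}) = 3·(11·6 − 30)6^{r−1} + (11·5 − 30)5^{r−1} = 108·6^{r−1} + 25·5^{r−1} = 3·6^{r+1} + 5^{r+1}.
So the formula holds for r+1, and by strong induction u_n = 3·6^n + 5^n for all n ≥ 1.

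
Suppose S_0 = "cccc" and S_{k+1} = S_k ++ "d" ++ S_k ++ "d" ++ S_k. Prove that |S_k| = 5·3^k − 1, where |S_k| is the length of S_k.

Base case: |S_0| = 4, and 5·3^0 − 1 = 4.
Assume |S_m| = 5·3^m − 1.
Then |S_{m+1}| = 3|S_m| + 2 = 3(5·3^m − 1) + 2 = 5·3^{m+1} − 3 + 2 = 5·3^{m+1} − 1.
So the formula holds for m+1, and by induction |S_k| = 5·3^k − 1 for all k ≥ 0.

|S_k| = 5·3^k − 1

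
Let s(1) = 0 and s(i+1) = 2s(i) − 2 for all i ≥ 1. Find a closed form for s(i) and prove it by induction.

Claim: s(i) = -2^i + 2.

Base case: s(1) = 0, and -2^1 + 2 = -2 + 2 = 0.
Assume s(j) = -2^j + 2 for some j ≥ 1.
Then s(j+1) = 2s(j) − 2 = 2·(-2^j + 2) − 2 = -2^{j+1} + 4 − 2 = -2^{j+1} + 2.
Hence s(i) = -2^i + 2 for every i ≥ 1, by induction.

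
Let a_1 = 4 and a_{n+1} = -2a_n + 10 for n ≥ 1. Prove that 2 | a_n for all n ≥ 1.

Base case: a_1 = 4 = 2·2, so 2 | a_1.
Assume 2 | a_r, so a_r = 2t for some integer t.
Then a_{r+1} = -2a_r + 10 = -2·(2t) + 10 = 2(-2t + 5), so 2 | a_{r+1}.
Hence 2 | a_n for every n ≥ 1, by induction.

2 | a_n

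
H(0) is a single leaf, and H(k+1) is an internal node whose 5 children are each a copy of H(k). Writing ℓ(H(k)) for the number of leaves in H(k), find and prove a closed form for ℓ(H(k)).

Claim: ℓ(H(k)) = 5^k.

Base case: ℓ(H(0)) = 1, and 5^0 = 1.
Assume ℓ(H(m)) = 5^m.
Then ℓ(H(m+1)) = 5·ℓ(H(m)) = 5·5^m = 5^{m+1}.
Hence ℓ(H(k)) = 5^k for every k ≥ 0, by induction.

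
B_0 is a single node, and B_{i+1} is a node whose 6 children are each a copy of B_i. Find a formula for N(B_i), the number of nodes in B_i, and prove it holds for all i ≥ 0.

Claim: N(B_i) = (6^{i+1} − 1)/5.

Base case: N(B_0) = 1, and (6^{0+1} − 1)/5 = 1.
Assume N(B_j) = (6^{j+1} − 1)/5.
Then N(B_{j+1}) = 1 + 6N(B_j) = 1 + 6·(6^{j+1} − 1)/5 = 1 + (6^{j+2} − 6)/5 = (5 + 6^{j+2} − 6)/5 = (6^{j+2} − 1)/5.
This completes the inductive step, so N(B_i) = (6^{i+1} − 1)/5 for all i ≥ 0.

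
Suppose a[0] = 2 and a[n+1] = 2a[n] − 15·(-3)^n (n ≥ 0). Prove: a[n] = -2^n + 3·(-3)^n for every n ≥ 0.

Base case: a[0] = 2, and -2^0 + 3·(-3)^0 = -1 + 3 = 2.
Assume a[j] = -2^j + 3·(-3)^j for some j ≥ 0.
Then a[j+1] = 2a[j] − 15·(-3)^j = 2·(-2^j + 3·(-3)^j) − 15·(-3)^j = -2^{j+1} + 6·(-3)^j − 15·(-3)^j = -2^{j+1} − 9·(-3)^j = -2^{j+1} + 3·(-3)^{j+1}.
So the formula holds for j+1, and by induction a[n] = -2^n + 3·(-3)^n for all n ≥ 0.

a[n] = -2^n + 3·(-3)^n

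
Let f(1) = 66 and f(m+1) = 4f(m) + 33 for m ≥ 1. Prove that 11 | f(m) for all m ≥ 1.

Base case: f(1) = 66 = 11·6, so 11 | f(1).
Assume 11 | f(r), so f(r) = 11t for some integer t.
Then f(r+1) = 4f(r) + 33 = 4·(11t) + 33 = 11(4t + 3), so 11 | f(r+1).
So the property holds for r+1, and by induction 11 | f(m) for all m ≥ 1.

11 | f(m)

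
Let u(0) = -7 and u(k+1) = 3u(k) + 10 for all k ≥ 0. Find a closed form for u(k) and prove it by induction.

Claim: u(k) = -2·3^k − 5.

Base case: u(0) = -7, and -2·3^0 − 5 = -2 − 5 = -7.
Assume u(j) = -2·3^j − 5 for some j ≥ 0.
Then u(j+1) = 3u(j) + 10 = 3·(-2·3^j − 5) + 10 = -6·3^j − 15 + 10 = -2·3^{j+1} − 5.
Hence u(k) = -2·3^k − 5 for every k ≥ 0, by induction.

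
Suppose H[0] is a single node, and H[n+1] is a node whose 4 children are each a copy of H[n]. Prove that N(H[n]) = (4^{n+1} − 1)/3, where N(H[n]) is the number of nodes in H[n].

Base case: N(H[0]) = 1, and (4^{0+1} − 1)/3 = 1.
Assume N(H[m]) = (4^{m+1} − 1)/3.
Then N(H[m+1]) = 1 + 4N(H[m]) = 1 + 4·(4^{m+1} − 1)/3 = 1 + (4^{m+2} − 4)/3 = (3 + 4^{m+2} − 4)/3 = (4^{m+2} − 1)/3.
This completes the inductive step, so N(H[n]) = (4^{n+1} − 1)/3 for all n ≥ 0.

N(H[n]) = (4^{n+1} − 1)/3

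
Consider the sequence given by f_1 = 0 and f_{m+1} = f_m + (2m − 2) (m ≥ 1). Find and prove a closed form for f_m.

Claim: f_m = m^2 − 3m + 2.

Base case: f_1 = 0, and 1^2 − 3·1 + 2 = 0.
Assume f_j = j^2 − 3j + 2.
Then f_{j+1} = f_j + (2j − 2) = (j^2 − 3j + 2) + (2j − 2) = j^2 − j,
and (j+1)^2 − 3·(j+1) + 2 = j^2 − j.
By induction, f_m = m^2 − 3m + 2 for all m ≥ 1.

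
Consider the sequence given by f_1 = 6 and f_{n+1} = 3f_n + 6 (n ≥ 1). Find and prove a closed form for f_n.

Claim: f_n = 3^{n+1} − 3.

Base case: f_1 = 6, and 3^{1+1} − 3 = 9 − 3 = 6.
Assume f_m = 3^{m+1} − 3 for some m ≥ 1.
Then f_{m+1} = 3f_m + 6 = 3·(3^{m+1} − 3) + 6 = 3^{m+2} − 9 + 6 = 3^{m+2} − 3.
Hence f_n = 3^{n+1} − 3 for every n ≥ 1, by induction.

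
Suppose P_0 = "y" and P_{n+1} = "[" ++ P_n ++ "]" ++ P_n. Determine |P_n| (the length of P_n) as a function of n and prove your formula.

Claim: |P_n| = 3·2^n − 2.

Base case: |P_0| = 1, and 3·2^0 − 2 = 1.
Assume |P_m| = 3·2^m − 2.
Then |P_{m+1}| = 1 + |P_m| + 1 + |P_m| = 2|P_m| + 2 = 2(3·2^m − 2) + 2 = 3·2^{m+1} − 4 + 2 = 3·2^{m+1} − 2.
So the formula holds for m+1, and by induction |P_n| = 3·2^n − 2 for all n ≥ 0.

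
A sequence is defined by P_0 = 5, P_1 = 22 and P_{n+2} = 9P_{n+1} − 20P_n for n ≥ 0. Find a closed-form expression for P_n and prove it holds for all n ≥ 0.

Claim: P_n = 3·4^n + 2·5^n.

Base cases: P_0 = 5 and 3·4^0 + 2·5^0 = 5; P_1 = 22 and 3·4^1 + 2·5^1 = 22.
Assume P_j = 3·4^j + 2·5^j for all 0 ≤ j ≤ m, where m ≥ 1.
Then P_{m+1} = 9P_m − 20P_{m−1} = 9·(3·4^m + 2·5^m) − 20·(3·4^{m−1} + 2·5^{m−1}) = 3·(9·4 − 20)4^{m−1} + 2·(9·5 − 20)5^{m−1} = 48·4^{m−1} + 50·5^{m−1} = 3·4^{m+1} + 2·5^{m+1}.
By strong induction, P_n = 3·4^n + 2·5^n for all n ≥ 0.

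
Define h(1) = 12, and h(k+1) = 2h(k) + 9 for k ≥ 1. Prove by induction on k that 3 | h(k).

Base case: h(1) = 12 = 3·4, so 3 | h(1).
Assume 3 | h(j), so h(j) = 3t for some integer t.
Then h(j+1) = 2h(j) + 9 = 2·(3t) + 9 = 3(2t + 3), so 3 | h(j+1).
Hence 3 | h(k) for every k ≥ 1, by induction.

3 | h(k)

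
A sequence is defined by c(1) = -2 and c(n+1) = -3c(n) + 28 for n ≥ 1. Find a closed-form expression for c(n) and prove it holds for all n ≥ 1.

Claim: c(n) = 3·(-3)^n + 7.

Base case: c(1) = -2, and 3·(-3)^1 + 7 = -9 + 7 = -2.
Assume c(m) = 3·(-3)^m + 7 for some m ≥ 1.
Then c(m+1) = -3c(m) + 28 = -3·(3·(-3)^m + 7) + 28 = -9·(-3)^m − 21 + 28 = 3·(-3)^{m+1} + 7.
So the formula holds for m+1, and by induction c(n) = 3·(-3)^n + 7 for all n ≥ 1.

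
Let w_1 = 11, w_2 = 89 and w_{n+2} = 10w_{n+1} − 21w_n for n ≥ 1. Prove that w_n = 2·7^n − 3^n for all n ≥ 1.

Base cases: w_1 = 11 and 2·7^1 − 3^1 = 11; w_2 = 89 and 2·7^2 − 3^2 = 89.
Assume w_j = 2·7^j − 3^j for all 1 ≤ j ≤ r, where r ≥ 2.
Then w_{r+1} = 10w_r − 21w_{r−1} = 10·(2·7^r − 3^r) − 21·(2·7^{r−1} − 3^{r−1}) = 2·(10·7 − 21)7^{r−1} − (10·3 − 21)3^{r−1} = 98·7^{r−1} − 9·3^{r−1} = 2·7^{r+1} − 3^{r+1}.
This completes the inductive step, so w_n = 2·7^n − 3^n for all n ≥ 1.

w_n = 2·7^n − 3^n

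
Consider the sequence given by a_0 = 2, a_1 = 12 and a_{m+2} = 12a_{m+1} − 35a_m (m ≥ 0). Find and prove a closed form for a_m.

Claim: a_m = 7^m + 5^m.

Base cases: a_0 = 2 and 7^0 + 5^0 = 2; a_1 = 12 and 7^1 + 5^1 = 12.
Assume a_i = 7^i + 5^i for all 0 ≤ i ≤ j, where j ≥ 1.
Then a_{j+1} = 12a_j − 35a_{j−1} = 12·(7^j + 5^j) − 35·(7^{j−1} + 5^{j−1}) = (12·7 − 35)7^{j−1} + (12·5 − 35)5^{j−1} = 49·7^{j−1} + 25·5^{j−1} = 7^{j+1} + 5^{j+1}.
Hence a_m = 7^m + 5^m for every m ≥ 0, by strong induction.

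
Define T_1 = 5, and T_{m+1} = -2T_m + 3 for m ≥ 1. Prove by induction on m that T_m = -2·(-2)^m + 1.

Base case: T_1 = 5, and -2·(-2)^1 + 1 = 4 + 1 = 5.
Assume T_r = -2·(-2)^r + 1 for some r ≥ 1.
Then T_{r+1} = -2T_r + 3 = -2·(-2·(-2)^r + 1) + 3 = 4·(-2)^r − 2 + 3 = -2·(-2)^{r+1} + 1.
This completes the inductive step, so T_m = -2·(-2)^m + 1 for all m ≥ 1.

T_m = -2·(-2)^m + 1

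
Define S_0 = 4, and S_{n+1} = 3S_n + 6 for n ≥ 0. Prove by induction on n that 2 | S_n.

Base case: S_0 = 4 = 2·2, so 2 | S_0.
Assume 2 | S_j, so S_j = 2t for some integer t.
Then S_{j+1} = 3S_j + 6 = 3·(2t) + 6 = 2(3t + 3), so 2 | S_{j+1}.
By induction, 2 | S_n for all n ≥ 0.

2 | S_n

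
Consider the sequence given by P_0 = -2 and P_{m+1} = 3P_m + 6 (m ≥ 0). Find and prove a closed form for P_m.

Claim: P_m = 3^m − 3.

Base case: P_0 = -2, and 3^0 − 3 = 1 − 3 = -2.
Assume P_k = 3^k − 3 for some k ≥ 0.
Then P_{k+1} = 3P_k + 6 = 3·(3^k − 3) + 6 = 3^{k+1} − 9 + 6 = 3^{k+1} − 3.
By induction, P_m = 3^m − 3 for all m ≥ 0.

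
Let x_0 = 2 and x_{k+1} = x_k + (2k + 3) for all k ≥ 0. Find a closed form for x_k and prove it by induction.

Claim: x_k = k^2 + 2k + 2.

Base case: x_0 = 2, and 0^2 + 2·0 + 2 = 2.
Assume x_r = r^2 + 2r + 2.
Then x_{r+1} = x_r + (2r + 3) = (r^2 + 2r + 2) + (2r + 3) = r^2 + 4r + 5,
and (r+1)^2 + 2·(r+1) + 2 = r^2 + 4r + 5.
This completes the inductive step, so x_k = k^2 + 2k + 2 for all k ≥ 0.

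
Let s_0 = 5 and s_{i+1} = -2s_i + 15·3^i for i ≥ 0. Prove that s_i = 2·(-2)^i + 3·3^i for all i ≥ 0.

Base case: s_0 = 5, and 2·(-2)^0 + 3·3^0 = 2 + 3 = 5.
Assume s_r = 2·(-2)^r + 3·3^r for some r ≥ 0.
Then s_{r+1} = -2s_r + 15·3^r = -2·(2·(-2)^r + 3·3^r) + 15·3^r = 2·(-2)^{r+1} − 6·3^r + 15·3^r = 2·(-2)^{r+1} + 9·3^r = 2·(-2)^{r+1} + 3·3^{r+1}.
So the formula holds for r+1, and by induction s_i = 2·(-2)^i + 3·3^i for all i ≥ 0.

s_i = 2·(-2)^i + 3·3^i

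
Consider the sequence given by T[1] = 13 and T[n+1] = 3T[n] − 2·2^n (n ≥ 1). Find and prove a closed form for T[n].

Claim: T[n] = 3·3^n + 2·2^n.

Base case: T[1] = 13, and 3·3^1 + 2·2^1 = 9 + 4 = 13.
Assume T[k] = 3·3^k + 2·2^k for some k ≥ 1.
Then T[k+1] = 3T[k] − 2·2^k = 3·(3·3^k + 2·2^k) − 2·2^k = 3·3^{k+1} + 6·2^k − 2·2^k = 3·3^{k+1} + 4·2^k = 3·3^{k+1} + 2·2^{k+1}.
So the formula holds for k+1, and by induction T[n] = 3·3^n + 2·2^n for all n ≥ 1.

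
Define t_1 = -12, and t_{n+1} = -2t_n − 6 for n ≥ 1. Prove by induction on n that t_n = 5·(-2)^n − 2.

Base case: t_1 = -12, and 5·(-2)^1 − 2 = -10 − 2 = -12.
Assume t_k = 5·(-2)^k − 2 for some k ≥ 1.
Then t_{k+1} = -2t_k − 6 = -2·(5·(-2)^k − 2) − 6 = -10·(-2)^k + 4 − 6 = 5·(-2)^{k+1} − 2.
By induction, t_n = 5·(-2)^n − 2 for all n ≥ 1.

t_n = 5·(-2)^n − 2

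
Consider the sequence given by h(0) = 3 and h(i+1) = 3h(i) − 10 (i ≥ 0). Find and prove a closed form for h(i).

Claim: h(i) = -2·3^i + 5.

Base case: h(0) = 3, and -2·3^0 + 5 = -2 + 5 = 3.
Assume h(r) = -2·3^r + 5 for some r ≥ 0.
Then h(r+1) = 3h(r) − 10 = 3·(-2·3^r + 5) − 10 = -6·3^r + 15 − 10 = -2·3^{r+1} + 5.
This completes the inductive step, so h(i) = -2·3^i + 5 for all i ≥ 0.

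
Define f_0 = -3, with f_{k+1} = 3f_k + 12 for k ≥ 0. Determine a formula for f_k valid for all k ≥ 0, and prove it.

Claim: f_k = 3^{k+1} − 6.

Base case: f_0 = -3, and 3^{0+1} − 6 = 3 − 6 = -3.
Assume f_r = 3^{r+1} − 6 for some r ≥ 0.
Then f_{r+1} = 3f_r + 12 = 3·(3^{r+1} − 6) + 12 = 3^{r+2} − 18 + 12 = 3^{r+2} − 6.
So the formula holds for r+1, and by induction f_k = 3^{k+1} − 6 for all k ≥ 0.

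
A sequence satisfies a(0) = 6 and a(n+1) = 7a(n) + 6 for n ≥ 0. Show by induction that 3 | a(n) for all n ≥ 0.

Base case: a(0) = 6 = 3·2, so 3 | a(0).
Assume 3 | a(r), so a(r) = 3t for some integer t.
Then a(r+1) = 7a(r) + 6 = 7·(3t) + 6 = 3(7t + 2), so 3 | a(r+1).
This completes the inductive step, so 3 | a(n) for all n ≥ 0.

3 | a(n)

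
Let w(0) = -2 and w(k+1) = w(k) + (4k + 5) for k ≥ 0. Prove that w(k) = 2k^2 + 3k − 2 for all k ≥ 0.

Base case: w(0) = -2, and 2·0^2 + 3·0 − 2 = -2.
Assume w(m) = 2m^2 + 3m − 2.
Then w(m+1) = w(m) + (4m + 5) = (2m^2 + 3m − 2) + (4m + 5) = 2m^2 + 7m + 3,
and 2·(m+1)^2 + 3·(m+1) − 2 = 2m^2 + 7m + 3.
By induction, w(k) = 2k^2 + 3k − 2 for all k ≥ 0.

w(k) = 2k^2 + 3k − 2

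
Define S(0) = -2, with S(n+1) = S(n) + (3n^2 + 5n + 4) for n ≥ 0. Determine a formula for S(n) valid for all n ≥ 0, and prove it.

Claim: S(n) = n^3 + n^2 + 2n − 2.

Base case: S(0) = -2, and 0^3 + 0^2 + 2·0 − 2 = -2.
Assume S(j) = j^3 + j^2 + 2j − 2.
Then S(j+1) = S(j) + (3j^2 + 5j + 4) = (j^3 + j^2 + 2j − 2) + (3j^2 + 5j + 4) = j^3 + 4j^2 + 7j + 2,
and (j+1)^3 + (j+1)^2 + 2·(j+1) − 2 = j^3 + 4j^2 + 7j + 2.
Hence S(n) = n^3 + n^2 + 2n − 2 for every n ≥ 0, by induction.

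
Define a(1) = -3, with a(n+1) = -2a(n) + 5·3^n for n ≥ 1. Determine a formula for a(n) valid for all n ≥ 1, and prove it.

Claim: a(n) = 3·(-2)^n + 3^n.

Base case: a(1) = -3, and 3·(-2)^1 + 3^1 = -6 + 3 = -3.
Assume a(j) = 3·(-2)^j + 3^j for some j ≥ 1.
Then a(j+1) = -2a(j) + 5·3^j = -2·(3·(-2)^j + 3^j) + 5·3^j = 3·(-2)^{j+1} − 2·3^j + 5·3^j = 3·(-2)^{j+1} + 3·3^j = 3·(-2)^{j+1} + 3^{j+1}.
So the formula holds for j+1, and by induction a(n) = 3·(-2)^n + 3^n for all n ≥ 1.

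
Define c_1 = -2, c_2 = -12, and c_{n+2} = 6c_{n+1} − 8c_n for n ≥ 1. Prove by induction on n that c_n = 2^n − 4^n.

Base cases: c_1 = -2 and 2^1 − 4^1 = -2; c_2 = -12 and 2^2 − 4^2 = -12.
Assume c_j = 2^j − 4^j for all 1 ≤ j ≤ r, where r ≥ 2.
Then c_{r+1} = 6c_r − 8c_{r−1} = 6·(2^r − 4^r) − 8·(2^{r−1} − 4^{r−1}) = (6·2 − 8)2^{r−1} − (6·4 − 8)4^{r−1} = 4·2^{r−1} − 16·4^{r−1} = 2^{r+1} − 4^{r+1}.
This completes the inductive step, so c_n = 2^n − 4^n for all n ≥ 1.

c_n = 2^n − 4^n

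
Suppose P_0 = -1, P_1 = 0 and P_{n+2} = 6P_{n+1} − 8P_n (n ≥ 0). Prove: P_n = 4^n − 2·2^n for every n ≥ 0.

Base cases: P_0 = -1 and 4^0 − 2·2^0 = -1; P_1 = 0 and 4^1 − 2·2^1 = 0.
Assume P_j = 4^j − 2·2^j for all 0 ≤ j ≤ k, where k ≥ 1.
Then P_{k+1} = 6P_k − 8P_{k−1} = 6·(4^k − 2·2^k) − 8·(4^{k−1} − 2·2^{k−1}) = (6·4 − 8)4^{k−1} − 2·(6·2 − 8)2^{k−1} = 16·4^{k−1} − 8·2^{k−1} = 4^{k+1} − 2·2^{k+1}.
Hence P_n = 4^n − 2·2^n for every n ≥ 0, by strong induction.

P_n = 4^n − 2·2^n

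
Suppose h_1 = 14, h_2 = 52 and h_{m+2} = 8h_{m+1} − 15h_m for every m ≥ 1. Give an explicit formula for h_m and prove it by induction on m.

Claim: h_m = 3·3^m + 5^m.

Base cases: h_1 = 14 and 3·3^1 + 5^1 = 14; h_2 = 52 and 3·3^2 + 5^2 = 52.
Assume h_j = 3·3^j + 5^j for all 1 ≤ j ≤ k, where k ≥ 2.
Then h_{k+1} = 8h_k − 15h_{k−1} = 8·(3·3^k + 5^k) − 15·(3·3^{k−1} + 5^{k−1}) = 3·(8·3 − 15)3^{k−1} + (8·5 − 15)5^{k−1} = 27·3^{k−1} + 25·5^{k−1} = 3·3^{k+1} + 5^{k+1}.
By strong induction, h_m = 3·3^m + 5^m for all m ≥ 1.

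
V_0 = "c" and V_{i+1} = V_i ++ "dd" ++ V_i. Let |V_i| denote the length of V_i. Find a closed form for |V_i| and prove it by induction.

Claim: |V_i| = 3·2^i − 2.

Base case: |V_0| = 1, and 3·2^0 − 2 = 1.
Assume |V_j| = 3·2^j − 2.
Then |V_{j+1}| = |V_j| + 2 + |V_j| = 2|V_j| + 2 = 2(3·2^j − 2) + 2 = 3·2^{j+1} − 4 + 2 = 3·2^{j+1} − 2.
Hence |V_i| = 3·2^i − 2 for every i ≥ 0, by induction.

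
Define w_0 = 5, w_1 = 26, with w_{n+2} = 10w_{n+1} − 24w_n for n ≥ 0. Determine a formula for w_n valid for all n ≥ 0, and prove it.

Claim: w_n = 3·6^n + 2·4^n.

Base cases: w_0 = 5 and 3·6^0 + 2·4^0 = 5; w_1 = 26 and 3·6^1 + 2·4^1 = 26.
Assume w_j = 3·6^j + 2·4^j for all 0 ≤ j ≤ r, where r ≥ 1.
Then w_{r+1} = 10w_r − 24w_{r−1} = 10·(3·6^r + 2·4^r) − 24·(3·6^{r−1} + 2·4^{r−1}) = 3·(10·6 − 24)6^{r−1} + 2·(10·4 − 24)4^{r−1} = 108·6^{r−1} + 32·4^{r−1} = 3·6^{r+1} + 2·4^{r+1}.
Hence w_n = 3·6^n + 2·4^n for every n ≥ 0, by strong induction.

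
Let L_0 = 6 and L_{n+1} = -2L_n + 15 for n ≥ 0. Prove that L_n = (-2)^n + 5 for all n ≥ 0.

Base case: L_0 = 6, and (-2)^0 + 5 = 1 + 5 = 6.
Assume L_k = (-2)^k + 5 for some k ≥ 0.
Then L_{k+1} = -2L_k + 15 = -2·((-2)^k + 5) + 15 = -2·(-2)^k − 10 + 15 = (-2)^{k+1} + 5.
This completes the inductive step, so L_n = (-2)^n + 5 for all n ≥ 0.

L_n = (-2)^n + 5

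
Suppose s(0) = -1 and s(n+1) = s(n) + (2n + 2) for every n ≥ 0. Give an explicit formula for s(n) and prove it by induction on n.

Claim: s(n) = n^2 + n − 1.

Base case: s(0) = -1, and 0^2 + 0 − 1 = -1.
Assume s(k) = k^2 + k − 1.
Then s(k+1) = s(k) + (2k + 2) = (k^2 + k − 1) + (2k + 2) = k^2 + 3k + 1,
and (k+1)^2 + (k+1) − 1 = k^2 + 3k + 1.
This completes the inductive step, so s(n) = n^2 + n − 1 for all n ≥ 0.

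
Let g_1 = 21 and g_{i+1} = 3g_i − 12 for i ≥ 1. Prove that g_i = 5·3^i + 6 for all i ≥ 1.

Base case: g_1 = 21, and 5·3^1 + 6 = 15 + 6 = 21.
Assume g_j = 5·3^j + 6 for some j ≥ 1.
Then g_{j+1} = 3g_j − 12 = 3·(5·3^j + 6) − 12 = 15·3^j + 18 − 12 = 5·3^{j+1} + 6.
By induction, g_i = 5·3^i + 6 for all i ≥ 1.

g_i = 5·3^i + 6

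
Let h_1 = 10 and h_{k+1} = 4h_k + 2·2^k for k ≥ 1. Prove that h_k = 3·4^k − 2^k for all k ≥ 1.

Base case: h_1 = 10, and 3·4^1 − 2^1 = 12 − 2 = 10.
Assume h_j = 3·4^j − 2^j for some j ≥ 1.
Then h_{j+1} = 4h_j + 2·2^j = 4·(3·4^j − 2^j) + 2·2^j = 3·4^{j+1} − 4·2^j + 2·2^j = 3·4^{j+1} − 2·2^j = 3·4^{j+1} − 2^{j+1}.
By induction, h_k = 3·4^k − 2^k for all k ≥ 1.

h_k = 3·4^k − 2^k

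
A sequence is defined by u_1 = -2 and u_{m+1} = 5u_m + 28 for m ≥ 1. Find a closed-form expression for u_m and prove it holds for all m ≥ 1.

Claim: u_m = 5^m − 7.

Base case: u_1 = -2, and 5^1 − 7 = 5 − 7 = -2.
Assume u_j = 5^j − 7 for some j ≥ 1.
Then u_{j+1} = 5u_j + 28 = 5·(5^j − 7) + 28 = 5^{j+1} − 35 + 28 = 5^{j+1} − 7.
This completes the inductive step, so u_m = 5^m − 7 for all m ≥ 1.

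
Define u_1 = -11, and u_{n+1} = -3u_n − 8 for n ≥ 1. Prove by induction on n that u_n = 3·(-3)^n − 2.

Base case: u_1 = -11, and 3·(-3)^1 − 2 = -9 − 2 = -11.
Assume u_j = 3·(-3)^j − 2 for some j ≥ 1.
Then u_{j+1} = -3u_j − 8 = -3·(3·(-3)^j − 2) − 8 = -9·(-3)^j + 6 − 8 = 3·(-3)^{j+1} − 2.
This completes the inductive step, so u_n = 3·(-3)^n − 2 for all n ≥ 1.

u_n = 3·(-3)^n − 2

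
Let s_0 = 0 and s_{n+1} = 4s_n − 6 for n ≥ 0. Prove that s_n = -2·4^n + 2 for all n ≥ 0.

Base case: s_0 = 0, and -2·4^0 + 2 = -2 + 2 = 0.
Assume s_j = -2·4^j + 2 for some j ≥ 0.
Then s_{j+1} = 4s_j − 6 = 4·(-2·4^j + 2) − 6 = -8·4^j + 8 − 6 = -2·4^{j+1} + 2.
So the formula holds for j+1, and by induction s_n = -2·4^n + 2 for all n ≥ 0.

s_n = -2·4^n + 2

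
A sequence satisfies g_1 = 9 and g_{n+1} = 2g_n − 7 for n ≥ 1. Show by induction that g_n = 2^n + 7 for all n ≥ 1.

Base case: g_1 = 9, and 2^1 + 7 = 2 + 7 = 9.
Assume g_m = 2^m + 7 for some m ≥ 1.
Then g_{m+1} = 2g_m − 7 = 2·(2^m + 7) − 7 = 2^{m+1} + 14 − 7 = 2^{m+1} + 7.
Hence g_n = 2^n + 7 for every n ≥ 1, by induction.

g_n = 2^n + 7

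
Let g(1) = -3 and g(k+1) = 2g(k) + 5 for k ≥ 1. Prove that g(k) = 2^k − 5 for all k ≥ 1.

Base case: g(1) = -3, and 2^1 − 5 = 2 − 5 = -3.
Assume g(m) = 2^m − 5 for some m ≥ 1.
Then g(m+1) = 2g(m) + 5 = 2·(2^m − 5) + 5 = 2^{m+1} − 10 + 5 = 2^{m+1} − 5.
So the formula holds for m+1, and by induction g(k) = 2^k − 5 for all k ≥ 1.

g(k) = 2^k − 5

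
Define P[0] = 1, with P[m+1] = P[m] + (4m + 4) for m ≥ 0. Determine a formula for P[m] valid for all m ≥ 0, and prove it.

Claim: P[m] = 2m^2 + 2m + 1.

Base case: P[0] = 1, and 2·0^2 + 2·0 + 1 = 1.
Assume P[k] = 2k^2 + 2k + 1.
Then P[k+1] = P[k] + (4k + 4) = (2k^2 + 2k + 1) + (4k + 4) = 2k^2 + 6k + 5,
and 2·(k+1)^2 + 2·(k+1) + 1 = 2k^2 + 6k + 5.
By induction, P[m] = 2m^2 + 2m + 1 for all m ≥ 0.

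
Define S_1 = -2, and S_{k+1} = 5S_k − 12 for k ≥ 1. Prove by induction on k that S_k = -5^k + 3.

Base case: S_1 = -2, and -5^1 + 3 = -5 + 3 = -2.
Assume S_m = -5^m + 3 for some m ≥ 1.
Then S_{m+1} = 5S_m − 12 = 5·(-5^m + 3) − 12 = -5^{m+1} + 15 − 12 = -5^{m+1} + 3.
Hence S_k = -5^k + 3 for every k ≥ 1, by induction.

S_k = -5^k + 3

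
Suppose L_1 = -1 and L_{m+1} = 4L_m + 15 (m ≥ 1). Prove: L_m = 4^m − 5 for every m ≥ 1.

Base case: L_1 = -1, and 4^1 − 5 = 4 − 5 = -1.
Assume L_j = 4^j − 5 for some j ≥ 1.
Then L_{j+1} = 4L_j + 15 = 4·(4^j − 5) + 15 = 4^{j+1} − 20 + 15 = 4^{j+1} − 5.
This completes the inductive step, so L_m = 4^m − 5 for all m ≥ 1.

L_m = 4^m − 5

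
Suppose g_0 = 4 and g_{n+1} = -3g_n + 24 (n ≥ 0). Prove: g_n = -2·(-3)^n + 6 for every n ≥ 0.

Base case: g_0 = 4, and -2·(-3)^0 + 6 = -2 + 6 = 4.
Assume g_k = -2·(-3)^k + 6 for some k ≥ 0.
Then g_{k+1} = -3g_k + 24 = -3·(-2·(-3)^k + 6) + 24 = 6·(-3)^k − 18 + 24 = -2·(-3)^{k+1} + 6.
So the formula holds for k+1, and by induction g_n = -2·(-3)^n + 6 for all n ≥ 0.

g_n = -2·(-3)^n + 6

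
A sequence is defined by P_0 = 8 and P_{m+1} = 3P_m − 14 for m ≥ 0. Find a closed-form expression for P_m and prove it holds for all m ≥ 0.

Claim: P_m = 3^m + 7.

Base case: P_0 = 8, and 3^0 + 7 = 1 + 7 = 8.
Assume P_k = 3^k + 7 for some k ≥ 0.
Then P_{k+1} = 3P_k − 14 = 3·(3^k + 7) − 14 = 3^{k+1} + 21 − 14 = 3^{k+1} + 7.
This completes the inductive step, so P_m = 3^m + 7 for all m ≥ 0.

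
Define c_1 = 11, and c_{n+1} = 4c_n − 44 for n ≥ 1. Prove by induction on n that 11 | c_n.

Base case: c_1 = 11 = 11·1, so 11 | c_1.
Assume 11 | c_r, so c_r = 11t for some integer t.
Then c_{r+1} = 4c_r − 44 = 4·(11t) − 44 = 11(4t − 4), so 11 | c_{r+1}.
Hence 11 | c_n for every n ≥ 1, by induction.

11 | c_n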